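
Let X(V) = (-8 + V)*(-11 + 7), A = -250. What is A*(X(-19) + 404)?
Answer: -128000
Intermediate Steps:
X(V) = 32 - 4*V (X(V) = (-8 + V)*(-4) = 32 - 4*V)
A*(X(-19) + 404) = -250*((32 - 4*(-19)) + 404) = -250*((32 + 76) + 404) = -250*(108 + 404) = -250*512 = -128000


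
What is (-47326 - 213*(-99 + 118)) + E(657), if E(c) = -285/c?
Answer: -11250782/219 ≈ -51373.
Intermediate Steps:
(-47326 - 213*(-99 + 118)) + E(657) = (-47326 - 213*(-99 + 118)) - 285/657 = (-47326 - 213*19) - 285*1/657 = (-47326 - 1*4047) - 95/219 = (-47326 - 4047) - 95/219 = -51373 - 95/219 = -11250782/219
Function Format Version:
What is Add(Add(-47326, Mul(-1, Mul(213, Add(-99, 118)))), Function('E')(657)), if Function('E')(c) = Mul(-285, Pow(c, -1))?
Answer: Rational(-11250782, 219) ≈ -51373.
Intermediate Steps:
Add(Add(-47326, Mul(-1, Mul(213, Add(-99, 118)))), Function('E')(657)) = Add(Add(-47326, Mul(-1, Mul(213, Add(-99, 118)))), Mul(-285, Pow(657, -1))) = Add(Add(-47326, Mul(-1, Mul(213, 19))), Mul(-285, Rational(1, 657))) = Add(Add(-47326, Mul(-1, 4047)), Rational(-95, 219)) = Add(Add(-47326, -4047), Rational(-95, 219)) = Add(-51373, Rational(-95, 219)) = Rational(-11250782, 219)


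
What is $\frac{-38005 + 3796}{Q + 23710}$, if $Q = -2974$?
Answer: $- \frac{1267}{768} \approx -1.6497$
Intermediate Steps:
$\frac{-38005 + 3796}{Q + 23710} = \frac{-38005 + 3796}{-2974 + 23710} = - \frac{34209}{20736} = \left(-34209\right) \frac{1}{20736} = - \frac{1267}{768}$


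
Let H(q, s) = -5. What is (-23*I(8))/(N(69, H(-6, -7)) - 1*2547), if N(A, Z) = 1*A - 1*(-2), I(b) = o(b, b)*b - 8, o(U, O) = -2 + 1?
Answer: -92/619 ≈ -0.14863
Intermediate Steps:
o(U, O) = -1
I(b) = -8 - b (I(b) = -b - 8 = -8 - b)
N(A, Z) = 2 + A (N(A, Z) = A + 2 = 2 + A)
(-23*I(8))/(N(69, H(-6, -7)) - 1*2547) = (-23*(-8 - 1*8))/((2 + 69) - 1*2547) = (-23*(-8 - 8))/(71 - 2547) = -23*(-16)/(-2476) = 368*(-1/2476) = -92/619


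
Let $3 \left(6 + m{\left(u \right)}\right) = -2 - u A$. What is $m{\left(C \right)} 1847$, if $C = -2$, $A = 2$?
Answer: $- \frac{29552}{3} \approx -9850.7$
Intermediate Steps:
$m{\left(u \right)} = - \frac{20}{3} - \frac{2 u}{3}$ ($m{\left(u \right)} = -6 + \frac{-2 - u 2}{3} = -6 + \frac{-2 - 2 u}{3} = -6 - \left(\frac{2}{3} + \frac{2 u}{3}\right) = - \frac{20}{3} - \frac{2 u}{3}$)
$m{\left(C \right)} 1847 = \left(- \frac{20}{3} - - \frac{4}{3}\right) 1847 = \left(- \frac{20}{3} + \frac{4}{3}\right) 1847 = \left(- \frac{16}{3}\right) 1847 = - \frac{29552}{3}$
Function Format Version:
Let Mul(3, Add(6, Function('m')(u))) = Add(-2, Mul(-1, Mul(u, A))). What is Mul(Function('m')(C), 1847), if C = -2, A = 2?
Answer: Rational(-29552, 3) ≈ -9850.7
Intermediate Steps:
Function('m')(u) = Add(Rational(-20, 3), Mul(Rational(-2, 3), u)) (Function('m')(u) = Add(-6, Mul(Rational(1, 3), Add(-2, Mul(-1, Mul(u, 2))))) = Add(-6, Mul(Rational(1, 3), Add(-2, Mul(-1, Mul(2, u))))) = Add(-6, Mul(Rational(1, 3), Add(-2, Mul(-2, u)))) = Add(-6, Add(Rational(-2, 3), Mul(Rational(-2, 3), u))) = Add(Rational(-20, 3), Mul(Rational(-2, 3), u)))
Mul(Function('m')(C), 1847) = Mul(Add(Rational(-20, 3), Mul(Rational(-2, 3), -2)), 1847) = Mul(Add(Rational(-20, 3), Rational(4, 3)), 1847) = Mul(Rational(-16, 3), 1847) = Rational(-29552, 3)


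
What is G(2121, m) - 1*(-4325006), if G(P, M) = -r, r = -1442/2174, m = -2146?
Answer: 4701282243/1087 ≈ 4.3250e+6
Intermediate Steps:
r = -721/1087 (r = -1442*1/2174 = -721/1087 ≈ -0.66329)
G(P, M) = 721/1087 (G(P, M) = -1*(-721/1087) = 721/1087)
G(2121, m) - 1*(-4325006) = 721/1087 - 1*(-4325006) = 721/1087 + 4325006 = 4701282243/1087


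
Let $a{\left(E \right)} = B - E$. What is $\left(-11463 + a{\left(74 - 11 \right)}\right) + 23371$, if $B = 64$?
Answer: $11909$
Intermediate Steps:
$a{\left(E \right)} = 64 - E$
$\left(-11463 + a{\left(74 - 11 \right)}\right) + 23371 = \left(-11463 + \left(64 - \left(74 - 11\right)\right)\right) + 23371 = \left(-11463 + \left(64 - 63\right)\right) + 23371 = \left(-11463 + 1\right) + 23371 = -11462 + 23371 = 11909$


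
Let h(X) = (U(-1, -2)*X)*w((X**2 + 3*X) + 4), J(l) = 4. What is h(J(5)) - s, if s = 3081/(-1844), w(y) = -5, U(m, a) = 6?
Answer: -218199/1844 ≈ -118.33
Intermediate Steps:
s = -3081/1844 (s = 3081*(-1/1844) = -3081/1844 ≈ -1.6708)
h(X) = -30*X (h(X) = (6*X)*(-5) = -30*X)
h(J(5)) - s = -30*4 - 1*(-3081/1844) = -120 + 3081/1844 = -218199/1844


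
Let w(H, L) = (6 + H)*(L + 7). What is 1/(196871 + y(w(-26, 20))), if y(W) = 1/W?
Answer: 540/106310339 ≈ 5.0795e-6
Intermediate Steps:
w(H, L) = (6 + H)*(7 + L)
1/(196871 + y(w(-26, 20))) = 1/(196871 + 1/(42 + 6*20 + 7*(-26) - 26*20)) = 1/(196871 + 1/(42 + 120 - 182 - 520)) = 1/(196871 + 1/(-540)) = 1/(196871 - 1/540) = 1/(106310339/540) = 540/106310339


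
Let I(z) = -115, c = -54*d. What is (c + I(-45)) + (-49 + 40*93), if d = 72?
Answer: -332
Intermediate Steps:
c = -3888 (c = -54*72 = -3888)
(c + I(-45)) + (-49 + 40*93) = (-3888 - 115) + (-49 + 40*93) = -4003 + (-49 + 3720) = -4003 + 3671 = -332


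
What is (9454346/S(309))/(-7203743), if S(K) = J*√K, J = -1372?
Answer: 4727173*√309/1527006218682 ≈ 5.4418e-5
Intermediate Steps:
S(K) = -1372*√K
(9454346/S(309))/(-7203743) = (9454346/((-1372*√309)))/(-7203743) = (9454346*(-√309/423948))*(-1/7203743) = -4727173*√309/211974*(-1/7203743) = 4727173*√309/1527006218682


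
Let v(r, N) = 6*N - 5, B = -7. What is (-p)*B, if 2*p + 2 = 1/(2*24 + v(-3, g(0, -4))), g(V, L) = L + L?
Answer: -77/10 ≈ -7.7000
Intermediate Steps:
g(V, L) = 2*L
v(r, N) = -5 + 6*N
p = -11/10 (p = -1 + 1/(2*(2*24 + (-5 + 6*(2*(-4))))) = -1 + 1/(2*(48 + (-5 + 6*(-8)))) = -1 + 1/(2*(48 + (-5 - 48))) = -1 + 1/(2*(48 - 53)) = -1 + (½)/(-5) = -1 + (½)*(-⅕) = -1 - ⅒ = -11/10 ≈ -1.1000)
(-p)*B = -1*(-11/10)*(-7) = (11/10)*(-7) = -77/10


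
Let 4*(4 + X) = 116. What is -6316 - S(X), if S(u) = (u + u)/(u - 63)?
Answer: -119979/19 ≈ -6314.7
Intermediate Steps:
X = 25 (X = -4 + (1/4)*116 = -4 + 29 = 25)
S(u) = 2*u/(-63 + u) (S(u) = (2*u)/(-63 + u) = 2*u/(-63 + u))
-6316 - S(X) = -6316 - 2*25/(-63 + 25) = -6316 - 2*25/(-38) = -6316 - 2*25*(-1)/38 = -6316 - 1*(-25/19) = -6316 + 25/19 = -119979/19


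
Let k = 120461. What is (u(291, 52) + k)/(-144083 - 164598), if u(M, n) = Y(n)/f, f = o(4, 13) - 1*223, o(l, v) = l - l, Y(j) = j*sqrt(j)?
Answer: -120461/308681 + 104*sqrt(13)/68835863 ≈ -0.39024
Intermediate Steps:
Y(j) = j**(3/2)
o(l, v) = 0
f = -223 (f = 0 - 1*223 = 0 - 223 = -223)
u(M, n) = -n**(3/2)/223 (u(M, n) = n**(3/2)/(-223) = n**(3/2)*(-1/223) = -n**(3/2)/223)
(u(291, 52) + k)/(-144083 - 164598) = (-104*sqrt(13)/223 + 120461)/(-144083 - 164598) = (-104*sqrt(13)/223 + 120461)/(-308681) = (-104*sqrt(13)/223 + 120461)*(-1/308681) = (120461 - 104*sqrt(13)/223)*(-1/308681) = -120461/308681 + 104*sqrt(13)/68835863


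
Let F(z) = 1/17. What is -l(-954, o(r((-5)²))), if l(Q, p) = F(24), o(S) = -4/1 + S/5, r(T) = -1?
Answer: -1/17 ≈ -0.058824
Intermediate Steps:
o(S) = -4 + S/5 (o(S) = -4*1 + S*(⅕) = -4 + S/5)
F(z) = 1/17
l(Q, p) = 1/17
-l(-954, o(r((-5)²))) = -1*1/17 = -1/17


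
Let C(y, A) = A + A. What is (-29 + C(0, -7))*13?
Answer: -559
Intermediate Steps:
C(y, A) = 2*A
(-29 + C(0, -7))*13 = (-29 + 2*(-7))*13 = (-29 - 14)*13 = -43*13 = -559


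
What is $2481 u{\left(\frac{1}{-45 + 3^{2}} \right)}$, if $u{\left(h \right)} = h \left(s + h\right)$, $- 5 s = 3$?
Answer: $\frac{93451}{2160} \approx 43.264$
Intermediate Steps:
$s = - \frac{3}{5}$ ($s = \left(- \frac{1}{5}\right) 3 = - \frac{3}{5} \approx -0.6$)
$u{\left(h \right)} = h \left(- \frac{3}{5} + h\right)$
$2481 u{\left(\frac{1}{-45 + 3^{2}} \right)} = 2481 \frac{-3 + \frac{5}{-45 + 3^{2}}}{5 \left(-45 + 3^{2}\right)} = 2481 \frac{-3 + \frac{5}{-45 + 9}}{5 \left(-45 + 9\right)} = 2481 \frac{-3 + \frac{5}{-36}}{5 \left(-36\right)} = 2481 \cdot \frac{1}{5} \left(- \frac{1}{36}\right) \left(-3 + 5 \left(- \frac{1}{36}\right)\right) = 2481 \cdot \frac{1}{5} \left(- \frac{1}{36}\right) \left(-3 - \frac{5}{36}\right) = 2481 \cdot \frac{1}{5} \left(- \frac{1}{36}\right) \left(- \frac{113}{36}\right) = 2481 \cdot \frac{113}{6480} = \frac{93451}{2160}$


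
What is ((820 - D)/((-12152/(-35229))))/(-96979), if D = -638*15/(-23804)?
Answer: -31241253345/1275124890256 ≈ -0.024501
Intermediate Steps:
D = 435/1082 (D = -9570*(-1/23804) = 435/1082 ≈ 0.40203)
((820 - D)/((-12152/(-35229))))/(-96979) = ((820 - 1*435/1082)/((-12152/(-35229))))/(-96979) = ((820 - 435/1082)/((-12152*(-1/35229))))*(-1/96979) = (886805/(1082*(12152/35229)))*(-1/96979) = ((886805/1082)*(35229/12152))*(-1/96979) = (31241253345/13148464)*(-1/96979) = -31241253345/1275124890256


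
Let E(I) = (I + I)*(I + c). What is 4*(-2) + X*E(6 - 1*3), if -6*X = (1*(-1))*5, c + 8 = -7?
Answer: -68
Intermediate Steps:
c = -15 (c = -8 - 7 = -15)
E(I) = 2*I*(-15 + I) (E(I) = (I + I)*(I - 15) = (2*I)*(-15 + I) = 2*I*(-15 + I))
X = ⅚ (X = -1*(-1)*5/6 = -(-1)*5/6 = -⅙*(-5) = ⅚ ≈ 0.83333)
4*(-2) + X*E(6 - 1*3) = 4*(-2) + 5*(2*(6 - 1*3)*(-15 + (6 - 1*3)))/6 = -8 + 5*(2*(6 - 3)*(-15 + (6 - 3)))/6 = -8 + 5*(2*3*(-15 + 3))/6 = -8 + 5*(2*3*(-12))/6 = -8 + (⅚)*(-72) = -8 - 60 = -68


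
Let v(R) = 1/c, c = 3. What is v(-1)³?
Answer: 1/27 ≈ 0.037037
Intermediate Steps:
v(R) = ⅓ (v(R) = 1/3 = 1*(⅓) = ⅓)
v(-1)³ = (⅓)³ = 1/27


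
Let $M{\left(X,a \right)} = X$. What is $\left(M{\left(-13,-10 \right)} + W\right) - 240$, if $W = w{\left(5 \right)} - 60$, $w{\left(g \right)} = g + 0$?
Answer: $-308$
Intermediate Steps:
$w{\left(g \right)} = g$
$W = -55$ ($W = 5 - 60 = -55$)
$\left(M{\left(-13,-10 \right)} + W\right) - 240 = \left(-13 - 55\right) - 240 = -68 - 240 = -308$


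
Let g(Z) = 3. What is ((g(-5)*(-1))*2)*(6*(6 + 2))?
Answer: -288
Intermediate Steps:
((g(-5)*(-1))*2)*(6*(6 + 2)) = ((3*(-1))*2)*(6*(6 + 2)) = (-3*2)*(6*8) = -6*48 = -288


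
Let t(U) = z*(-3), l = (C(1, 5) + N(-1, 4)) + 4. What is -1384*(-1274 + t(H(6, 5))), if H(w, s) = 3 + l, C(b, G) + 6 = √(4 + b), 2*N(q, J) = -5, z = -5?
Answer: 1742456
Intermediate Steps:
N(q, J) = -5/2 (N(q, J) = (½)*(-5) = -5/2)
C(b, G) = -6 + √(4 + b)
l = -9/2 + √5 (l = ((-6 + √(4 + 1)) - 5/2) + 4 = ((-6 + √5) - 5/2) + 4 = (-17/2 + √5) + 4 = -9/2 + √5 ≈ -2.2639)
H(w, s) = -3/2 + √5 (H(w, s) = 3 + (-9/2 + √5) = -3/2 + √5)
t(U) = 15 (t(U) = -5*(-3) = 15)
-1384*(-1274 + t(H(6, 5))) = -1384*(-1274 + 15) = -1384*(-1259) = 1742456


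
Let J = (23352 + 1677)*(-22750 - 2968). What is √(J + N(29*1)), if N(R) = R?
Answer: I*√643695793 ≈ 25371.0*I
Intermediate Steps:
J = -643695822 (J = 25029*(-25718) = -643695822)
√(J + N(29*1)) = √(-643695822 + 29*1) = √(-643695822 + 29) = √(-643695793) = I*√643695793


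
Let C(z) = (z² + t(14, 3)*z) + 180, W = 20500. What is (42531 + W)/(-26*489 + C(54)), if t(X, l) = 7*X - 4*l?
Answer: -63031/4974 ≈ -12.672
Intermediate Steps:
t(X, l) = -4*l + 7*X
C(z) = 180 + z² + 86*z (C(z) = (z² + (-4*3 + 7*14)*z) + 180 = (z² + (-12 + 98)*z) + 180 = (z² + 86*z) + 180 = 180 + z² + 86*z)
(42531 + W)/(-26*489 + C(54)) = (42531 + 20500)/(-26*489 + (180 + 54² + 86*54)) = 63031/(-12714 + (180 + 2916 + 4644)) = 63031/(-12714 + 7740) = 63031/(-4974) = 63031*(-1/4974) = -63031/4974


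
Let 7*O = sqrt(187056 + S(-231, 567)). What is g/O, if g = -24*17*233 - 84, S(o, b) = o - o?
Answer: -18501*sqrt(1299)/433 ≈ -1540.0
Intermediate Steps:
S(o, b) = 0
g = -95148 (g = -408*233 - 84 = -95064 - 84 = -95148)
O = 12*sqrt(1299)/7 (O = sqrt(187056 + 0)/7 = sqrt(187056)/7 = (12*sqrt(1299))/7 = 12*sqrt(1299)/7 ≈ 61.786)
g/O = -95148*7*sqrt(1299)/15588 = -18501*sqrt(1299)/433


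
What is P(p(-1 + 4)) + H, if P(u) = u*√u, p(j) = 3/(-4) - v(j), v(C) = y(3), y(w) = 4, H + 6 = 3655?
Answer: 3649 - 19*I*√19/8 ≈ 3649.0 - 10.352*I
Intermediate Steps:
H = 3649 (H = -6 + 3655 = 3649)
v(C) = 4
p(j) = -19/4 (p(j) = 3/(-4) - 1*4 = 3*(-¼) - 4 = -¾ - 4 = -19/4)
P(u) = u^(3/2)
P(p(-1 + 4)) + H = (-19/4)^(3/2) + 3649 = -19*I*√19/8 + 3649 = 3649 - 19*I*√19/8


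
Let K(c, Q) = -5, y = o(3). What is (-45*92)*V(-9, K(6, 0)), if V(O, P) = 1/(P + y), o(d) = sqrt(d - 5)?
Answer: 2300/3 + 460*I*sqrt(2)/3 ≈ 766.67 + 216.85*I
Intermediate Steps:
o(d) = sqrt(-5 + d)
y = I*sqrt(2) (y = sqrt(-5 + 3) = sqrt(-2) = I*sqrt(2) ≈ 1.4142*I)
V(O, P) = 1/(P + I*sqrt(2))
(-45*92)*V(-9, K(6, 0)) = (-45*92)/(-5 + I*sqrt(2)) = -4140/(-5 + I*sqrt(2))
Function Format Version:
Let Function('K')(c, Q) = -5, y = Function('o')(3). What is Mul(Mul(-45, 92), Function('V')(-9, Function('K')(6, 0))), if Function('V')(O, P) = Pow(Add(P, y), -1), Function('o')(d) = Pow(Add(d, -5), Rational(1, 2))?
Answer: Add(Rational(2300, 3), Mul(Rational(460, 3), I, Pow(2, Rational(1, 2)))) ≈ Add(766.67, Mul(216.85, I))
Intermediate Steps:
Function('o')(d) = Pow(Add(-5, d), Rational(1, 2))
y = Mul(I, Pow(2, Rational(1, 2))) (y = Pow(Add(-5, 3), Rational(1, 2)) = Pow(-2, Rational(1, 2)) = Mul(I, Pow(2, Rational(1, 2))) ≈ Mul(1.4142, I))
Function('V')(O, P) = Pow(Add(P, Mul(I, Pow(2, Rational(1, 2)))), -1)
Mul(Mul(-45, 92), Function('V')(-9, Function('K')(6, 0))) = Mul(Mul(-45, 92), Pow(Add(-5, Mul(I, Pow(2, Rational(1, 2)))), -1)) = Mul(-4140, Pow(Add(-5, Mul(I, Pow(2, Rational(1, 2)))), -1))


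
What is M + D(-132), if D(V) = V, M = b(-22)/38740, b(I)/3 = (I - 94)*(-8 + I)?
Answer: -255162/1937 ≈ -131.73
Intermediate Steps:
b(I) = 3*(-94 + I)*(-8 + I) (b(I) = 3*((I - 94)*(-8 + I)) = 3*((-94 + I)*(-8 + I)) = 3*(-94 + I)*(-8 + I))
M = 522/1937 (M = (2256 - 306*(-22) + 3*(-22)**2)/38740 = (2256 + 6732 + 3*484)*(1/38740) = (2256 + 6732 + 1452)*(1/38740) = 10440*(1/38740) = 522/1937 ≈ 0.26949)
M + D(-132) = 522/1937 - 132 = -255162/1937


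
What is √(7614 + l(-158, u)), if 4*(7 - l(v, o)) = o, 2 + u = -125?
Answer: √30611/2 ≈ 87.480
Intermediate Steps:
u = -127 (u = -2 - 125 = -127)
l(v, o) = 7 - o/4
√(7614 + l(-158, u)) = √(7614 + (7 - ¼*(-127))) = √(7614 + (7 + 127/4)) = √(7614 + 155/4) = √(30611/4) = √30611/2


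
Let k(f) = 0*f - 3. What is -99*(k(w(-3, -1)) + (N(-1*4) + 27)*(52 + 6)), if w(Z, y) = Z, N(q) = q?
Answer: -131769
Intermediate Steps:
k(f) = -3 (k(f) = 0 - 3 = -3)
-99*(k(w(-3, -1)) + (N(-1*4) + 27)*(52 + 6)) = -99*(-3 + (-1*4 + 27)*(52 + 6)) = -99*(-3 + (-4 + 27)*58) = -99*(-3 + 23*58) = -99*(-3 + 1334) = -99*1331 = -131769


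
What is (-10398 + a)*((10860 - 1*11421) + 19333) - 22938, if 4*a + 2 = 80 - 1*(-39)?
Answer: -194665113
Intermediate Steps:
a = 117/4 (a = -½ + (80 - 1*(-39))/4 = -½ + (80 + 39)/4 = -½ + (¼)*119 = -½ + 119/4 = 117/4 ≈ 29.250)
(-10398 + a)*((10860 - 1*11421) + 19333) - 22938 = (-10398 + 117/4)*((10860 - 1*11421) + 19333) - 22938 = -41475*((10860 - 11421) + 19333)/4 - 22938 = -41475*(-561 + 19333)/4 - 22938 = -41475/4*18772 - 22938 = -194642175 - 22938 = -194665113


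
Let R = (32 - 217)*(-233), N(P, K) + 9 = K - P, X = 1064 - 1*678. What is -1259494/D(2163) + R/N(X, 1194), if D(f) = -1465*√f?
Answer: 43105/799 + 1259494*√2163/3168795 ≈ 72.434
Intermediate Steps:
X = 386 (X = 1064 - 678 = 386)
N(P, K) = -9 + K - P (N(P, K) = -9 + (K - P) = -9 + K - P)
R = 43105 (R = -185*(-233) = 43105)
-1259494/D(2163) + R/N(X, 1194) = -1259494*(-√2163/3168795) + 43105/(-9 + 1194 - 1*386) = -(-1259494)*√2163/3168795 + 43105/(-9 + 1194 - 386) = 1259494*√2163/3168795 + 43105/799 = 43105/799 + 1259494*√2163/3168795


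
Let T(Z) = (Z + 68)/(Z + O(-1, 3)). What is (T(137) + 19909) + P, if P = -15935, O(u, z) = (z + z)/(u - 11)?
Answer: 1085312/273 ≈ 3975.5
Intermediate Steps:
O(u, z) = 2*z/(-11 + u) (O(u, z) = (2*z)/(-11 + u) = 2*z/(-11 + u))
T(Z) = (68 + Z)/(-1/2 + Z) (T(Z) = (Z + 68)/(Z + 2*3/(-11 - 1)) = (68 + Z)/(Z + 2*3/(-12)) = (68 + Z)/(Z + 2*3*(-1/12)) = (68 + Z)/(Z - 1/2) = (68 + Z)/(-1/2 + Z))
(T(137) + 19909) + P = (2*(68 + 137)/(-1 + 2*137) + 19909) - 15935 = (2*205/(-1 + 274) + 19909) - 15935 = (2*205/273 + 19909) - 15935 = (2*(1/273)*205 + 19909) - 15935 = (410/273 + 19909) - 15935 = 5435567/273 - 15935 = 1085312/273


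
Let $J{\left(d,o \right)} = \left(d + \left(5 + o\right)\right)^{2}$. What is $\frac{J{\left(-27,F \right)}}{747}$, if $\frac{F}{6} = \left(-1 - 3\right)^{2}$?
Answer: $\frac{5476}{747} \approx 7.3307$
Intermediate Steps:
$F = 96$ ($F = 6 \left(-1 - 3\right)^{2} = 6 \left(-4\right)^{2} = 6 \cdot 16 = 96$)
$J{\left(d,o \right)} = \left(5 + d + o\right)^{2}$
$\frac{J{\left(-27,F \right)}}{747} = \frac{\left(5 - 27 + 96\right)^{2}}{747} = 74^{2} \cdot \frac{1}{747} = 5476 \cdot \frac{1}{747} = \frac{5476}{747}$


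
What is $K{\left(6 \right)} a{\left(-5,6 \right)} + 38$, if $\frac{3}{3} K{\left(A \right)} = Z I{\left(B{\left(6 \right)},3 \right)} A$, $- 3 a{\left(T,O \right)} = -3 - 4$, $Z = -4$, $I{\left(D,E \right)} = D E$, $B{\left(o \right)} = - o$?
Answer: $1046$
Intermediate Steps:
$a{\left(T,O \right)} = \frac{7}{3}$ ($a{\left(T,O \right)} = - \frac{-3 - 4}{3} = \left(- \frac{1}{3}\right) \left(-7\right) = \frac{7}{3}$)
$K{\left(A \right)} = 72 A$ ($K{\left(A \right)} = - 4 \left(-1\right) 6 \cdot 3 A = - 4 \left(\left(-6\right) 3\right) A = \left(-4\right) \left(-18\right) A = 72 A$)
$K{\left(6 \right)} a{\left(-5,6 \right)} + 38 = 72 \cdot 6 \cdot \frac{7}{3} + 38 = 432 \cdot \frac{7}{3} + 38 = 1008 + 38 = 1046$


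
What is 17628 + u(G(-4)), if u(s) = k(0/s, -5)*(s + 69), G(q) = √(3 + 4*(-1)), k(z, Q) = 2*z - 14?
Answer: 16662 - 14*I ≈ 16662.0 - 14.0*I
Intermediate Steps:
k(z, Q) = -14 + 2*z
G(q) = I (G(q) = √(3 - 4) = √(-1) = I)
u(s) = -966 - 14*s (u(s) = (-14 + 2*(0/s))*(s + 69) = (-14 + 2*0)*(69 + s) = (-14 + 0)*(69 + s) = -14*(69 + s) = -966 - 14*s)
17628 + u(G(-4)) = 17628 + (-966 - 14*I) = 16662 - 14*I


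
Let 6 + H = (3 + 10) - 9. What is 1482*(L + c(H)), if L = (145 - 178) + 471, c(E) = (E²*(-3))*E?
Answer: 684684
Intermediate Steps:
H = -2 (H = -6 + ((3 + 10) - 9) = -6 + (13 - 9) = -6 + 4 = -2)
c(E) = -3*E³ (c(E) = (-3*E²)*E = -3*E³)
L = 438 (L = -33 + 471 = 438)
1482*(L + c(H)) = 1482*(438 - 3*(-2)³) = 1482*(438 - 3*(-8)) = 1482*(438 + 24) = 1482*462 = 684684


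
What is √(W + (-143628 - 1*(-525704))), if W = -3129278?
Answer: 53*I*√978 ≈ 1657.5*I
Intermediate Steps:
√(W + (-143628 - 1*(-525704))) = √(-3129278 + (-143628 - 1*(-525704))) = √(-3129278 + (-143628 + 525704)) = √(-3129278 + 382076) = √(-2747202) = 53*I*√978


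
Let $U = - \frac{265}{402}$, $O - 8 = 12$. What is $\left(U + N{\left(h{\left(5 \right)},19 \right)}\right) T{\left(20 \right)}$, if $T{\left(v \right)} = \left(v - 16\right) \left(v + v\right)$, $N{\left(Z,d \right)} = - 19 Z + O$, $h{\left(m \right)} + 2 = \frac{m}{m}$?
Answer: $\frac{1233040}{201} \approx 6134.5$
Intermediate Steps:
$O = 20$ ($O = 8 + 12 = 20$)
$h{\left(m \right)} = -1$ ($h{\left(m \right)} = -2 + \frac{m}{m} = -2 + 1 = -1$)
$U = - \frac{265}{402}$ ($U = \left(-265\right) \frac{1}{402} = - \frac{265}{402} \approx -0.6592$)
$N{\left(Z,d \right)} = 20 - 19 Z$ ($N{\left(Z,d \right)} = - 19 Z + 20 = 20 - 19 Z$)
$T{\left(v \right)} = 2 v \left(-16 + v\right)$ ($T{\left(v \right)} = \left(-16 + v\right) 2 v = 2 v \left(-16 + v\right)$)
$\left(U + N{\left(h{\left(5 \right)},19 \right)}\right) T{\left(20 \right)} = \left(- \frac{265}{402} + \left(20 - -19\right)\right) 2 \cdot 20 \left(-16 + 20\right) = \left(- \frac{265}{402} + \left(20 + 19\right)\right) 2 \cdot 20 \cdot 4 = \left(- \frac{265}{402} + 39\right) 160 = \frac{15413}{402} \cdot 160 = \frac{1233040}{201}$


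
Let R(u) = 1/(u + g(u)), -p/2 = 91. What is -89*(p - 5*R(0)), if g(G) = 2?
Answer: 32841/2 ≈ 16421.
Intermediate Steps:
p = -182 (p = -2*91 = -182)
R(u) = 1/(2 + u) (R(u) = 1/(u + 2) = 1/(2 + u))
-89*(p - 5*R(0)) = -89*(-182 - 5/(2 + 0)) = -89*(-182 - 5/2) = -89*(-369/2) = 32841/2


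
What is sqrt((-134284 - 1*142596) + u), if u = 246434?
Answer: I*sqrt(30446) ≈ 174.49*I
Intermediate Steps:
sqrt((-134284 - 1*142596) + u) = sqrt((-134284 - 1*142596) + 246434) = sqrt((-134284 - 142596) + 246434) = sqrt(-276880 + 246434) = sqrt(-30446) = I*sqrt(30446)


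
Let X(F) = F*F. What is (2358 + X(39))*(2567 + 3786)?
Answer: 24643287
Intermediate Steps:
X(F) = F**2
(2358 + X(39))*(2567 + 3786) = (2358 + 39**2)*(2567 + 3786) = (2358 + 1521)*6353 = 3879*6353 = 24643287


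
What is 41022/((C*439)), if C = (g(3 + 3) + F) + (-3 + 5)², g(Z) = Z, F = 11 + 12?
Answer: 13674/4829 ≈ 2.8316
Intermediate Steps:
F = 23
C = 33 (C = ((3 + 3) + 23) + (-3 + 5)² = (6 + 23) + 2² = 29 + 4 = 33)
41022/((C*439)) = 41022/((33*439)) = 41022/14487 = 41022*(1/14487) = 13674/4829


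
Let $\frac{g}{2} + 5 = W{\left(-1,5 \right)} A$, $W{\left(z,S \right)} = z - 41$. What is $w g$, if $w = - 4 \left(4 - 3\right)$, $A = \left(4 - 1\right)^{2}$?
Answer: $3064$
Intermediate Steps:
$W{\left(z,S \right)} = -41 + z$
$A = 9$ ($A = 3^{2} = 9$)
$g = -766$ ($g = -10 + 2 \left(-41 - 1\right) 9 = -10 + 2 \left(\left(-42\right) 9\right) = -10 + 2 \left(-378\right) = -10 - 756 = -766$)
$w = -4$ ($w = \left(-4\right) 1 = -4$)
$w g = \left(-4\right) \left(-766\right) = 3064$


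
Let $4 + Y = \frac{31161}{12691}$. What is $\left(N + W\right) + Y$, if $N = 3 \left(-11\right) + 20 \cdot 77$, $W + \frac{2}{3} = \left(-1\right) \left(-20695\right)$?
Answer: $\frac{845212555}{38073} \approx 22200.0$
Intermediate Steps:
$Y = - \frac{19603}{12691}$ ($Y = -4 + \frac{31161}{12691} = - \frac{19603}{12691} \approx -1.5446$)
$W = \frac{62083}{3}$ ($W = - \frac{2}{3} - -20695 = - \frac{2}{3} + 20695 = \frac{62083}{3} \approx 20694.0$)
$N = 1507$ ($N = -33 + 1540 = 1507$)
$\left(N + W\right) + Y = \left(1507 + \frac{62083}{3}\right) - \frac{19603}{12691} = \frac{66604}{3} - \frac{19603}{12691} = \frac{845212555}{38073}$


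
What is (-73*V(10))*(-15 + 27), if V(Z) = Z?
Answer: -8760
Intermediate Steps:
(-73*V(10))*(-15 + 27) = (-73*10)*(-15 + 27) = -730*12 = -8760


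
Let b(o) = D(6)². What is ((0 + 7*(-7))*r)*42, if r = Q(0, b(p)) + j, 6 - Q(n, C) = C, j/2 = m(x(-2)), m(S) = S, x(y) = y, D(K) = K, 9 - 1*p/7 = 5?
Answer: 69972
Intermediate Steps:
p = 28 (p = 63 - 7*5 = 63 - 35 = 28)
j = -4 (j = 2*(-2) = -4)
b(o) = 36 (b(o) = 6² = 36)
Q(n, C) = 6 - C
r = -34 (r = (6 - 1*36) - 4 = (6 - 36) - 4 = -30 - 4 = -34)
((0 + 7*(-7))*r)*42 = ((0 + 7*(-7))*(-34))*42 = ((0 - 49)*(-34))*42 = -49*(-34)*42 = 1666*42 = 69972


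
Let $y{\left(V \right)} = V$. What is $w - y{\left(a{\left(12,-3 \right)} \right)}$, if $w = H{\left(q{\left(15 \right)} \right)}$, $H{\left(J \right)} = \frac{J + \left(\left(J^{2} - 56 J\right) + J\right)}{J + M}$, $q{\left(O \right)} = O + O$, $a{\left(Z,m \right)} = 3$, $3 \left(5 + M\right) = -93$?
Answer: $117$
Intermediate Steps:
$M = -36$ ($M = -5 + \frac{1}{3} \left(-93\right) = -5 - 31 = -36$)
$q{\left(O \right)} = 2 O$
$H{\left(J \right)} = \frac{J^{2} - 54 J}{-36 + J}$ ($H{\left(J \right)} = \frac{J + \left(\left(J^{2} - 56 J\right) + J\right)}{J - 36} = \frac{J + \left(J^{2} - 55 J\right)}{-36 + J} = \frac{J^{2} - 54 J}{-36 + J}$)
$w = 120$ ($w = \frac{2 \cdot 15 \left(-54 + 2 \cdot 15\right)}{-36 + 2 \cdot 15} = \frac{30 \left(-54 + 30\right)}{-36 + 30} = 30 \frac{1}{-6} \left(-24\right) = 30 \left(- \frac{1}{6}\right) \left(-24\right) = 120$)
$w - y{\left(a{\left(12,-3 \right)} \right)} = 120 - 3 = 117$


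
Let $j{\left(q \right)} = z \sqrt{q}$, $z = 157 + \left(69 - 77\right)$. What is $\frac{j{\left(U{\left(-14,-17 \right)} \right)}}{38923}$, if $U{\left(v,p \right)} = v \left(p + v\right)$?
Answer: $\frac{149 \sqrt{434}}{38923} \approx 0.079749$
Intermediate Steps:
$z = 149$ ($z = 157 + \left(69 - 77\right) = 157 - 8 = 149$)
$j{\left(q \right)} = 149 \sqrt{q}$
$\frac{j{\left(U{\left(-14,-17 \right)} \right)}}{38923} = \frac{149 \sqrt{- 14 \left(-17 - 14\right)}}{38923} = 149 \sqrt{\left(-14\right) \left(-31\right)} \frac{1}{38923} = 149 \sqrt{434} \cdot \frac{1}{38923} = \frac{149 \sqrt{434}}{38923}$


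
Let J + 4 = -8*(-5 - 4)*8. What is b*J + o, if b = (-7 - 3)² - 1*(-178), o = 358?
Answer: 159374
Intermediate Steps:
J = 572 (J = -4 - 8*(-5 - 4)*8 = -4 - 8*(-9)*8 = -4 - 2*(-36)*8 = -4 + 72*8 = -4 + 576 = 572)
b = 278 (b = (-10)² + 178 = 100 + 178 = 278)
b*J + o = 278*572 + 358 = 159016 + 358 = 159374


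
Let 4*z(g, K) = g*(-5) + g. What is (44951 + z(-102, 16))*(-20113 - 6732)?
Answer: -1209447785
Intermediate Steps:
z(g, K) = -g (z(g, K) = (g*(-5) + g)/4 = (-5*g + g)/4 = (-4*g)/4 = -g)
(44951 + z(-102, 16))*(-20113 - 6732) = (44951 - 1*(-102))*(-20113 - 6732) = (44951 + 102)*(-26845) = 45053*(-26845) = -1209447785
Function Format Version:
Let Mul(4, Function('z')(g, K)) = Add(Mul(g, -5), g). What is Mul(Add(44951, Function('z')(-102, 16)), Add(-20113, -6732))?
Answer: -1209447785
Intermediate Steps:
Function('z')(g, K) = Mul(-1, g) (Function('z')(g, K) = Mul(Rational(1, 4), Add(Mul(g, -5), g)) = Mul(Rational(1, 4), Add(Mul(-5, g), g)) = Mul(Rational(1, 4), Mul(-4, g)) = Mul(-1, g))
Mul(Add(44951, Function('z')(-102, 16)), Add(-20113, -6732)) = Mul(Add(44951, Mul(-1, -102)), Add(-20113, -6732)) = Mul(Add(44951, 102), -26845) = Mul(45053, -26845) = -1209447785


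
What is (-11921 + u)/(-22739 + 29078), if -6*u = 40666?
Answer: -56096/19017 ≈ -2.9498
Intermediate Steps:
u = -20333/3 (u = -⅙*40666 = -20333/3 ≈ -6777.7)
(-11921 + u)/(-22739 + 29078) = (-11921 - 20333/3)/(-22739 + 29078) = -56096/3/6339 = -56096/3*1/6339 = -56096/19017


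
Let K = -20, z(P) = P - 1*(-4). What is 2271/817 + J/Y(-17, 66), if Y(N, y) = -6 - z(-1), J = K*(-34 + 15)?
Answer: -290021/7353 ≈ -39.443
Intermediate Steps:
z(P) = 4 + P (z(P) = P + 4 = 4 + P)
J = 380 (J = -20*(-34 + 15) = -20*(-19) = 380)
Y(N, y) = -9 (Y(N, y) = -6 - (4 - 1) = -6 - 1*3 = -6 - 3 = -9)
2271/817 + J/Y(-17, 66) = 2271/817 + 380/(-9) = 2271*(1/817) + 380*(-1/9) = 2271/817 - 380/9 = -290021/7353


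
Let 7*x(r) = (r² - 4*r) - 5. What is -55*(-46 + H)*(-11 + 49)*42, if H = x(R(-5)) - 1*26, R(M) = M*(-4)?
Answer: 2370060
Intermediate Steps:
R(M) = -4*M
x(r) = -5/7 - 4*r/7 + r²/7 (x(r) = ((r² - 4*r) - 5)/7 = (-5 + r² - 4*r)/7 = -5/7 - 4*r/7 + r²/7)
H = 19 (H = (-5/7 - (-16)*(-5)/7 + (-4*(-5))²/7) - 1*26 = (-5/7 - 4/7*20 + (⅐)*20²) - 26 = (-5/7 - 80/7 + (⅐)*400) - 26 = (-5/7 - 80/7 + 400/7) - 26 = 45 - 26 = 19)
-55*(-46 + H)*(-11 + 49)*42 = -55*(-46 + 19)*(-11 + 49)*42 = -(-1485)*38*42 = -55*(-1026)*42 = 56430*42 = 2370060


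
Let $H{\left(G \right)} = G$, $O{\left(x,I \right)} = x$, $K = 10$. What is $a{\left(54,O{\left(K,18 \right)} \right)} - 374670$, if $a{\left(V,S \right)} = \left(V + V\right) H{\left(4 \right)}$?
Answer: $-374238$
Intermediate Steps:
$a{\left(V,S \right)} = 8 V$ ($a{\left(V,S \right)} = \left(V + V\right) 4 = 2 V 4 = 8 V$)
$a{\left(54,O{\left(K,18 \right)} \right)} - 374670 = 8 \cdot 54 - 374670 = 432 - 374670 = -374238$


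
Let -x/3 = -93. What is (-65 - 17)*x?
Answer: -22878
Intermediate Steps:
x = 279 (x = -3*(-93) = 279)
(-65 - 17)*x = (-65 - 17)*279 = -82*279 = -22878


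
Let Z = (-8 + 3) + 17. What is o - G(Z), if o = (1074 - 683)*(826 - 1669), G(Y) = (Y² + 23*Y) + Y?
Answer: -330045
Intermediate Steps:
Z = 12 (Z = -5 + 17 = 12)
G(Y) = Y² + 24*Y
o = -329613 (o = 391*(-843) = -329613)
o - G(Z) = -329613 - 12*(24 + 12) = -329613 - 12*36 = -329613 - 1*432 = -329613 - 432 = -330045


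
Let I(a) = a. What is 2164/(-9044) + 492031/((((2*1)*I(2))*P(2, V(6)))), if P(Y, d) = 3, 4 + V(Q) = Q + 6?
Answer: 1112475599/27132 ≈ 41002.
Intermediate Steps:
V(Q) = 2 + Q (V(Q) = -4 + (Q + 6) = -4 + (6 + Q) = 2 + Q)
2164/(-9044) + 492031/((((2*1)*I(2))*P(2, V(6)))) = 2164/(-9044) + 492031/((((2*1)*2)*3)) = 2164*(-1/9044) + 492031/(((2*2)*3)) = -541/2261 + 492031/((4*3)) = -541/2261 + 492031/12 = 1112475599/27132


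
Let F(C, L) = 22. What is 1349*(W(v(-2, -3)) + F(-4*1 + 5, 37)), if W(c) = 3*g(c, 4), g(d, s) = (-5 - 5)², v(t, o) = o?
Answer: 434378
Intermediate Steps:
g(d, s) = 100 (g(d, s) = (-10)² = 100)
W(c) = 300 (W(c) = 3*100 = 300)
1349*(W(v(-2, -3)) + F(-4*1 + 5, 37)) = 1349*(300 + 22) = 1349*322 = 434378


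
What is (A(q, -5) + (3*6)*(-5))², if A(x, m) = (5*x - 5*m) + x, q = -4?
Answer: 7921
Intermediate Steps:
A(x, m) = -5*m + 6*x (A(x, m) = (-5*m + 5*x) + x = -5*m + 6*x)
(A(q, -5) + (3*6)*(-5))² = ((-5*(-5) + 6*(-4)) + (3*6)*(-5))² = ((25 - 24) + 18*(-5))² = (1 - 90)² = (-89)² = 7921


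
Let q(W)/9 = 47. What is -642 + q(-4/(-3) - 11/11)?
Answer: -219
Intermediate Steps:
q(W) = 423 (q(W) = 9*47 = 423)
-642 + q(-4/(-3) - 11/11) = -642 + 423 = -219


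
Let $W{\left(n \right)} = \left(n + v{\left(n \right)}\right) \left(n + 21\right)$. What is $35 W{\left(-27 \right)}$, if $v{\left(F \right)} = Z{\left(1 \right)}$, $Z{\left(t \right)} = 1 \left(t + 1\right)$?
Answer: $5250$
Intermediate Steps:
$Z{\left(t \right)} = 1 + t$ ($Z{\left(t \right)} = 1 \left(1 + t\right) = 1 + t$)
$v{\left(F \right)} = 2$ ($v{\left(F \right)} = 1 + 1 = 2$)
$W{\left(n \right)} = \left(2 + n\right) \left(21 + n\right)$ ($W{\left(n \right)} = \left(n + 2\right) \left(n + 21\right) = \left(2 + n\right) \left(21 + n\right)$)
$35 W{\left(-27 \right)} = 35 \left(42 + \left(-27\right)^{2} + 23 \left(-27\right)\right) = 35 \left(42 + 729 - 621\right) = 35 \cdot 150 = 5250$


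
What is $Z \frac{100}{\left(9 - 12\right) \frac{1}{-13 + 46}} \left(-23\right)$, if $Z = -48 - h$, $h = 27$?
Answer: $-1897500$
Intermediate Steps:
$Z = -75$ ($Z = -48 - 27 = -75$)
$Z \frac{100}{\left(9 - 12\right) \frac{1}{-13 + 46}} \left(-23\right) = - 75 \frac{100}{\left(9 - 12\right) \frac{1}{-13 + 46}} \left(-23\right) = - 75 \frac{100}{\left(-3\right) \frac{1}{33}} \left(-23\right) = - 75 \frac{100}{- \frac{1}{11}} \left(-23\right) = - 75 \cdot 100 \left(-11\right) \left(-23\right) = \left(-75\right) \left(-1100\right) \left(-23\right) = 82500 \left(-23\right) = -1897500$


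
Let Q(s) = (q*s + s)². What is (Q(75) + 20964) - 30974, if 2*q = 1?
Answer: 10585/4 ≈ 2646.3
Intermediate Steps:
q = ½ (q = (½)*1 = ½ ≈ 0.50000)
Q(s) = 9*s²/4 (Q(s) = (s/2 + s)² = (3*s/2)² = 9*s²/4)
(Q(75) + 20964) - 30974 = ((9/4)*75² + 20964) - 30974 = ((9/4)*5625 + 20964) - 30974 = (50625/4 + 20964) - 30974 = 134481/4 - 30974 = 10585/4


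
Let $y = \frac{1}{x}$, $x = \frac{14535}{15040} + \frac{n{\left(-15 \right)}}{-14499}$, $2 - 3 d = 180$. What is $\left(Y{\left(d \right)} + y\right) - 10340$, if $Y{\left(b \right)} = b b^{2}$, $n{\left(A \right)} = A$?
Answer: $- \frac{83246846841244}{379743417} \approx -2.1922 \cdot 10^{5}$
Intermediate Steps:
$d = - \frac{178}{3}$ ($d = \frac{2}{3} - 60 = - \frac{178}{3} \approx -59.333$)
$x = \frac{14064571}{14537664}$ ($x = \frac{14535}{15040} - \frac{15}{-14499} = 14535 \cdot \frac{1}{15040} - - \frac{5}{4833} = \frac{2907}{3008} + \frac{5}{4833} = \frac{14064571}{14537664} \approx 0.96746$)
$Y{\left(b \right)} = b^{3}$
$y = \frac{14537664}{14064571}$ ($y = \frac{1}{\frac{14064571}{14537664}} = \frac{14537664}{14064571} \approx 1.0336$)
$\left(Y{\left(d \right)} + y\right) - 10340 = \left(\left(- \frac{178}{3}\right)^{3} + \frac{14537664}{14064571}\right) - 10340 = \left(- \frac{5639752}{27} + \frac{14537664}{14064571}\right) - 10340 = - \frac{79320299909464}{379743417} - 10340 = - \frac{83246846841244}{379743417}$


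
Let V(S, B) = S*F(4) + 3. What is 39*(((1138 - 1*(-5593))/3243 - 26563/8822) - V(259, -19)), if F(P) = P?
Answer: -386779757273/9536582 ≈ -40558.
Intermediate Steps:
V(S, B) = 3 + 4*S (V(S, B) = S*4 + 3 = 4*S + 3 = 3 + 4*S)
39*(((1138 - 1*(-5593))/3243 - 26563/8822) - V(259, -19)) = 39*(((1138 - 1*(-5593))/3243 - 26563/8822) - (3 + 4*259)) = 39*(((1138 + 5593)*(1/3243) - 26563*1/8822) - (3 + 1036)) = 39*((6731*(1/3243) - 26563/8822) - 1*1039) = 39*((6731/3243 - 26563/8822) - 1039) = 39*(-26762927/28609746 - 1039) = 39*(-29752289021/28609746) = -386779757273/9536582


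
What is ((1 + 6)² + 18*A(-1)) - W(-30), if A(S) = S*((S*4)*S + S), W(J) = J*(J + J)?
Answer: -1805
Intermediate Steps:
W(J) = 2*J² (W(J) = J*(2*J) = 2*J²)
A(S) = S*(S + 4*S²) (A(S) = S*((4*S)*S + S) = S*(4*S² + S) = S*(S + 4*S²))
((1 + 6)² + 18*A(-1)) - W(-30) = ((1 + 6)² + 18*((-1)²*(1 + 4*(-1)))) - 2*(-30)² = (7² + 18*(1*(1 - 4))) - 2*900 = (49 + 18*(1*(-3))) - 1*1800 = (49 + 18*(-3)) - 1800 = (49 - 54) - 1800 = -5 - 1800 = -1805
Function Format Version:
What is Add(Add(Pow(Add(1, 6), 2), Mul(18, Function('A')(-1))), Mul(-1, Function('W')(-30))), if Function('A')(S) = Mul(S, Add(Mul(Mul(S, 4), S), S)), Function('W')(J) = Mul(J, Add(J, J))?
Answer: -1805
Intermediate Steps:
Function('W')(J) = Mul(2, Pow(J, 2)) (Function('W')(J) = Mul(J, Mul(2, J)) = Mul(2, Pow(J, 2)))
Function('A')(S) = Mul(S, Add(S, Mul(4, Pow(S, 2)))) (Function('A')(S) = Mul(S, Add(Mul(Mul(4, S), S), S)) = Mul(S, Add(Mul(4, Pow(S, 2)), S)) = Mul(S, Add(S, Mul(4, Pow(S, 2)))))
Add(Add(Pow(Add(1, 6), 2), Mul(18, Function('A')(-1))), Mul(-1, Function('W')(-30))) = Add(Add(Pow(Add(1, 6), 2), Mul(18, Mul(Pow(-1, 2), Add(1, Mul(4, -1))))), Mul(-1, Mul(2, Pow(-30, 2)))) = Add(Add(Pow(7, 2), Mul(18, Mul(1, Add(1, -4)))), Mul(-1, Mul(2, 900))) = Add(Add(49, Mul(18, Mul(1, -3))), Mul(-1, 1800)) = Add(Add(49, Mul(18, -3)), -1800) = Add(Add(49, -54), -1800) = Add(-5, -1800) = -1805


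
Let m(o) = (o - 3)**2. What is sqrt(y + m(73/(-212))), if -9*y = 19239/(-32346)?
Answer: 5*sqrt(587827269305)/1142892 ≈ 3.3542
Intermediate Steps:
m(o) = (-3 + o)**2
y = 6413/97038 (y = -6413/(3*(-32346)) = -6413*(-1)/(3*32346) = -1/9*(-6413/10782) = 6413/97038 ≈ 0.066087)
sqrt(y + m(73/(-212))) = sqrt(6413/97038 + (-3 + 73/(-212))**2) = sqrt(6413/97038 + (-3 + 73*(-1/212))**2) = sqrt(6413/97038 + (-3 - 73/212)**2) = sqrt(6413/97038 + (-709/212)**2) = sqrt(6413/97038 + 502681/44944) = sqrt(24533692375/2180637936) = 5*sqrt(587827269305)/1142892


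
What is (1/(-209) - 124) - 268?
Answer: -81929/209 ≈ -392.00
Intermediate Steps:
(1/(-209) - 124) - 268 = (-1/209 - 124) - 268 = -25917/209 - 268 = -81929/209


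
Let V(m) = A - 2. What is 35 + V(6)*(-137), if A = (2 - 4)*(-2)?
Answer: -239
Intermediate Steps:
A = 4 (A = -2*(-2) = 4)
V(m) = 2 (V(m) = 4 - 2 = 2)
35 + V(6)*(-137) = 35 + 2*(-137) = 35 - 274 = -239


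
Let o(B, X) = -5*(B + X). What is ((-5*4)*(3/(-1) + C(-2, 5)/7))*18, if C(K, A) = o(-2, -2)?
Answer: 360/7 ≈ 51.429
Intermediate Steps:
o(B, X) = -5*B - 5*X
C(K, A) = 20 (C(K, A) = -5*(-2) - 5*(-2) = 10 + 10 = 20)
((-5*4)*(3/(-1) + C(-2, 5)/7))*18 = ((-5*4)*(3/(-1) + 20/7))*18 = -20*(3*(-1) + 20*(⅐))*18 = -20*(-3 + 20/7)*18 = -20*(-⅐)*18 = (20/7)*18 = 360/7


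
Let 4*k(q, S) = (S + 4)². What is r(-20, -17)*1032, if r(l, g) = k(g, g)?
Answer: 43602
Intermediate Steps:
k(q, S) = (4 + S)²/4 (k(q, S) = (S + 4)²/4 = (4 + S)²/4)
r(l, g) = (4 + g)²/4
r(-20, -17)*1032 = ((4 - 17)²/4)*1032 = ((¼)*(-13)²)*1032 = ((¼)*169)*1032 = (169/4)*1032 = 43602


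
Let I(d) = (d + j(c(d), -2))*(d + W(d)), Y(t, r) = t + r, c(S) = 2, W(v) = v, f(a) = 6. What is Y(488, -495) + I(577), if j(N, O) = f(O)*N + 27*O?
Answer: 617383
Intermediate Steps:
j(N, O) = 6*N + 27*O
Y(t, r) = r + t
I(d) = 2*d*(-42 + d) (I(d) = (d + (6*2 + 27*(-2)))*(d + d) = (d + (12 - 54))*(2*d) = (d - 42)*(2*d) = (-42 + d)*(2*d) = 2*d*(-42 + d))
Y(488, -495) + I(577) = (-495 + 488) + 2*577*(-42 + 577) = -7 + 2*577*535 = -7 + 617390 = 617383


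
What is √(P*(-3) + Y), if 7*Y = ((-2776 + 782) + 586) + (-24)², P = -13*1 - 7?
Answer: 2*I*√721/7 ≈ 7.6718*I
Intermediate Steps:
P = -20 (P = -13 - 7 = -20)
Y = -832/7 (Y = (((-2776 + 782) + 586) + (-24)²)/7 = ((-1994 + 586) + 576)/7 = (-1408 + 576)/7 = (⅐)*(-832) = -832/7 ≈ -118.86)
√(P*(-3) + Y) = √(-20*(-3) - 832/7) = √(60 - 832/7) = √(-412/7) = 2*I*√721/7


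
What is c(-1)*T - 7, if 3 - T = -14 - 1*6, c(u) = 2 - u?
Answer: 62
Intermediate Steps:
T = 23 (T = 3 - (-14 - 1*6) = 3 - (-14 - 6) = 3 - 1*(-20) = 3 + 20 = 23)
c(-1)*T - 7 = (2 - 1*(-1))*23 - 7 = (2 + 1)*23 - 7 = 3*23 - 7 = 69 - 7 = 62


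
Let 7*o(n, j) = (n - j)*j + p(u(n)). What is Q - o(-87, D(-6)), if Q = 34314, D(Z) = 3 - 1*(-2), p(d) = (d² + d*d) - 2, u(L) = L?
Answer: 225522/7 ≈ 32217.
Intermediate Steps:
p(d) = -2 + 2*d² (p(d) = (d² + d²) - 2 = 2*d² - 2 = -2 + 2*d²)
D(Z) = 5 (D(Z) = 3 + 2 = 5)
o(n, j) = -2/7 + 2*n²/7 + j*(n - j)/7 (o(n, j) = ((n - j)*j + (-2 + 2*n²))/7 = (j*(n - j) + (-2 + 2*n²))/7 = (-2 + 2*n² + j*(n - j))/7 = -2/7 + 2*n²/7 + j*(n - j)/7)
Q - o(-87, D(-6)) = 34314 - (-2/7 - ⅐*5² + (2/7)*(-87)² + (⅐)*5*(-87)) = 34314 - (-2/7 - ⅐*25 + (2/7)*7569 - 435/7) = 34314 - (-2/7 - 25/7 + 15138/7 - 435/7) = 34314 - 1*14676/7 = 34314 - 14676/7 = 225522/7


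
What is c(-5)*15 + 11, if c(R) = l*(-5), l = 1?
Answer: -64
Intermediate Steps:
c(R) = -5 (c(R) = 1*(-5) = -5)
c(-5)*15 + 11 = -5*15 + 11 = -75 + 11 = -64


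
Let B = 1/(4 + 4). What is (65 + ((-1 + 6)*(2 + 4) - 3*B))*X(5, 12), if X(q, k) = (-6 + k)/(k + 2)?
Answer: 2271/56 ≈ 40.554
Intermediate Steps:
B = 1/8 ≈ 0.12500
X(q, k) = (-6 + k)/(2 + k)
(65 + ((-1 + 6)*(2 + 4) - 3*B))*X(5, 12) = (65 + ((-1 + 6)*(2 + 4) - 3*1/8))*((-6 + 12)/(2 + 12)) = (65 + (5*6 - 3/8))*(6/14) = (65 + (30 - 3/8))*((1/14)*6) = (65 + 237/8)*(3/7) = (757/8)*(3/7) = 2271/56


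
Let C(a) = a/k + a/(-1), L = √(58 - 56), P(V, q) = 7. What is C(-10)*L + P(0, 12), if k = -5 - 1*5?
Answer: 7 + 11*√2 ≈ 22.556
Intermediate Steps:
k = -10 (k = -5 - 5 = -10)
L = √2 ≈ 1.4142
C(a) = -11*a/10 (C(a) = a/(-10) + a/(-1) = a*(-⅒) + a*(-1) = -a/10 - a = -11*a/10)
C(-10)*L + P(0, 12) = (-11/10*(-10))*√2 + 7 = 11*√2 + 7 = 7 + 11*√2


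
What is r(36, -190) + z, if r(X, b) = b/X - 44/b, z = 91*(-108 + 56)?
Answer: -8100349/1710 ≈ -4737.0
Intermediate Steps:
z = -4732 (z = 91*(-52) = -4732)
r(X, b) = -44/b + b/X
r(36, -190) + z = (-44/(-190) - 190/36) - 4732 = (-44*(-1/190) - 190*1/36) - 4732 = (22/95 - 95/18) - 4732 = -8629/1710 - 4732 = -8100349/1710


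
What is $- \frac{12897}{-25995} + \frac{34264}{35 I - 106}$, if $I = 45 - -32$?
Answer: $\frac{308027671}{22433685} \approx 13.731$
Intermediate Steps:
$I = 77$ ($I = 45 + 32 = 77$)
$- \frac{12897}{-25995} + \frac{34264}{35 I - 106} = - \frac{12897}{-25995} + \frac{34264}{35 \cdot 77 - 106} = \left(-12897\right) \left(- \frac{1}{25995}\right) + \frac{34264}{2695 - 106} = \frac{4299}{8665} + \frac{34264}{2589} = \frac{308027671}{22433685}$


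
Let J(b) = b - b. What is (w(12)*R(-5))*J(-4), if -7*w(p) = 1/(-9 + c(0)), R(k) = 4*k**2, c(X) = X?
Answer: 0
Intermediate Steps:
w(p) = 1/63 (w(p) = -1/(7*(-9 + 0)) = -1/7/(-9) = -1/7*(-1/9) = 1/63)
J(b) = 0
(w(12)*R(-5))*J(-4) = ((4*(-5)**2)/63)*0 = ((4*25)/63)*0 = ((1/63)*100)*0 = (100/63)*0 = 0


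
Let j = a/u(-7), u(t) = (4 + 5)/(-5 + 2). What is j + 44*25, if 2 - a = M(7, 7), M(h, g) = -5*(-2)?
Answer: 3308/3 ≈ 1102.7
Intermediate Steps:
M(h, g) = 10
a = -8 (a = 2 - 1*10 = 2 - 10 = -8)
u(t) = -3 (u(t) = 9/(-3) = 9*(-1/3) = -3)
j = 8/3 (j = -8/(-3) = -8*(-1/3) = 8/3 ≈ 2.6667)
j + 44*25 = 8/3 + 44*25 = 8/3 + 1100 = 3308/3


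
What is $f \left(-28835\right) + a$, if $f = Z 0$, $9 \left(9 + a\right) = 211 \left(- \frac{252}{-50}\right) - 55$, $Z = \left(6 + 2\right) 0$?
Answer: $\frac{23186}{225} \approx 103.05$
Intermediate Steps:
$Z = 0$ ($Z = 8 \cdot 0 = 0$)
$a = \frac{23186}{225}$ ($a = -9 + \frac{211 \left(- \frac{252}{-50}\right) - 55}{9} = -9 + \frac{211 \left(\left(-252\right) \left(- \frac{1}{50}\right)\right) - 55}{9} = -9 + \frac{211 \cdot \frac{126}{25} - 55}{9} = -9 + \frac{\frac{26586}{25} - 55}{9} = -9 + \frac{1}{9} \cdot \frac{25211}{25} = -9 + \frac{25211}{225} = \frac{23186}{225} \approx 103.05$)
$f = 0$ ($f = 0 \cdot 0 = 0$)
$f \left(-28835\right) + a = 0 \left(-28835\right) + \frac{23186}{225} = 0 + \frac{23186}{225} = \frac{23186}{225}$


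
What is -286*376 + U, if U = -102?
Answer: -107638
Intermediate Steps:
-286*376 + U = -286*376 - 102 = -107536 - 102 = -107638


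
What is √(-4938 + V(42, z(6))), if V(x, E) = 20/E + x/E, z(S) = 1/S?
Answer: I*√4566 ≈ 67.572*I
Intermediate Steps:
√(-4938 + V(42, z(6))) = √(-4938 + (20 + 42)/(1/6)) = √(-4938 + 62/(⅙)) = √(-4938 + 6*62) = √(-4938 + 372) = √(-4566) = I*√4566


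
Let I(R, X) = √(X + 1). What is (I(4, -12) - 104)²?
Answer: (104 - I*√11)² ≈ 10805.0 - 689.86*I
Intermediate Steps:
I(R, X) = √(1 + X)
(I(4, -12) - 104)² = (√(1 - 12) - 104)² = (√(-11) - 104)² = (I*√11 - 104)² = (-104 + I*√11)²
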